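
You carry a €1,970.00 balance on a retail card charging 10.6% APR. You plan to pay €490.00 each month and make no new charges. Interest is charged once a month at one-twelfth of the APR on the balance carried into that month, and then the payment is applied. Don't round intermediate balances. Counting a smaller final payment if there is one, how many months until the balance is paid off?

5 months

Monthly rate r = 10.6%/12 = 0.883333% = 0.00883333.
Recurrence: B ← B·(1+r) − €490.00.
Month 1: interest €17.40; balance after payment €1,497.40.
Month 2: interest €13.23; balance after payment €1,020.63.
Month 3: interest €9.02; balance after payment €539.64.
Month 4: interest €4.77; balance after payment €54.41.
Month 5: interest €0.48; balance after payment €0.00.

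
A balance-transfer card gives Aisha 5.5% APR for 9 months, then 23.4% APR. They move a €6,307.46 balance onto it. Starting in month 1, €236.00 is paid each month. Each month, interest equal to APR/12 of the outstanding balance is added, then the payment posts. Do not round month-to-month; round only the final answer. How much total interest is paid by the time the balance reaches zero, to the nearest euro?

€1,353

Promo months 1–9 at r₀ = 5.5%/12 = 0.00458333; months 10+ at r₁ = 23.4%/12 = 0.0195.
After month 9: iterate B ← B·(1+r₀) − €236.00 for 9 months → €4,409.10.
Then at r₁ with €236.00/mo: n₂ = −ln(1 − r₁·B/P)/ln(1+r₁) ≈ 23.46 → 24 more payments.
Total paid = 32·€236.00 + €108.88 = €7,660.88; interest = €7,660.88 − €6,307.46 = €1,353.42.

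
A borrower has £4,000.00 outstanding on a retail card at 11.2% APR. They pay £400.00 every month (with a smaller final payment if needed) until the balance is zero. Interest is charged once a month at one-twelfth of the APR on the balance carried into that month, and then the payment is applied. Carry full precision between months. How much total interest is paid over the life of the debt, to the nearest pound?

Monthly rate r = 11.2%/12 = 0.933333% = 0.00933333.
Payoff takes n = ⌈−ln(1 − rB₀/P)/ln(1+r)⌉ = ⌈10.547⌉ = 11 payments; the last is £219.19.
Total paid = 10·£400.00 + £219.19 = £4,219.19.
Total interest = total paid − principal = £4,219.19 − £4,000.00 = £219.19.

£219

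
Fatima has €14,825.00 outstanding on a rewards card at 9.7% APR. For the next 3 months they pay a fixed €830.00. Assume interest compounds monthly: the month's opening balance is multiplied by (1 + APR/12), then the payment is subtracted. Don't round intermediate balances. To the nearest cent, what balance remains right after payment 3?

Monthly rate r = 9.7%/12 = 0.808333% = 0.00808333.
Each month: B ← B·(1+r) − €830.00.
Month 1: interest €119.84; balance after payment €14,114.84.
Month 2: interest €114.09; balance after payment €13,398.93.
Month 3: interest €108.31; balance after payment €12,677.24.

€12,677.24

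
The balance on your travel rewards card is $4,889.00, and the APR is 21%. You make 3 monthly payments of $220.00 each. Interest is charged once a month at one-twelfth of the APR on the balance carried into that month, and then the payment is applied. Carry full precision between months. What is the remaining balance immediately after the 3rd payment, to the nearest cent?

$4,478.57

Monthly rate r = 21%/12 = 1.75% = 0.0175.
Each month: B ← B·(1+r) − $220.00.
Month 1: interest $85.56; balance after payment $4,754.56.
Month 2: interest $83.20; balance after payment $4,617.76.
Month 3: interest $80.81; balance after payment $4,478.57.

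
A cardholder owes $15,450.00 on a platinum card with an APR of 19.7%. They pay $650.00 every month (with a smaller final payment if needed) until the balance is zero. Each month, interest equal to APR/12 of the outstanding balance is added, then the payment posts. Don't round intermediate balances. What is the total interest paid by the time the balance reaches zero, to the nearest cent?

$4,296.42

Monthly rate r = 19.7%/12 = 1.64167% = 0.0164167.
Payoff takes n = ⌈−ln(1 − rB₀/P)/ln(1+r)⌉ = ⌈30.377⌉ = 31 payments; the last is $246.42.
Total paid = 30·$650.00 + $246.42 = $19,746.42.
Total interest = total paid − principal = $19,746.42 − $15,450.00 = $4,296.42.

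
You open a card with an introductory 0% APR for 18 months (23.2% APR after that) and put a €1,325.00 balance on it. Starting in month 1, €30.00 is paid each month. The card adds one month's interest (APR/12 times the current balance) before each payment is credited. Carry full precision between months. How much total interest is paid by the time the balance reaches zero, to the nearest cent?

€319.54

Promo months 1–18 at r₀ = 0%/12 = 0; months 19+ at r₁ = 23.2%/12 = 0.0193333.
After month 18 (no interest yet): B = €1,325.00 − 18·€30.00 = €785.00.
Then at r₁ with €30.00/mo: n₂ = −ln(1 − r₁·B/P)/ln(1+r₁) ≈ 36.82 → 37 more payments.
Total paid = 54·€30.00 + €24.54 = €1,644.54; interest = €1,644.54 − €1,325.00 = €319.54.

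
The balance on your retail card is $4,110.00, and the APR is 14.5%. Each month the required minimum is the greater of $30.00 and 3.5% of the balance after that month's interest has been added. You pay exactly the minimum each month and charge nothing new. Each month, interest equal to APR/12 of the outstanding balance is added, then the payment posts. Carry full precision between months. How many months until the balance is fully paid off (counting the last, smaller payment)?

102 months

Monthly rate r = 14.5%/12 = 1.20833% = 0.0120833.
While 3.5% of the post-interest balance exceeds $30.00, each month B ← (B·(1+r))·(1 − 0.035), i.e. B shrinks by the factor (1+r)·0.965 = 0.97666.
This holds for months 1–67. Entering month 68 the balance is $844.62; 3.5% of the post-interest balance is now below $30.00, so the flat $30.00 minimum applies from here.
From month 68 a fixed $30.00 at rate r clears $844.62 in 35 more payments. Total: 67 + 35 = 102 months.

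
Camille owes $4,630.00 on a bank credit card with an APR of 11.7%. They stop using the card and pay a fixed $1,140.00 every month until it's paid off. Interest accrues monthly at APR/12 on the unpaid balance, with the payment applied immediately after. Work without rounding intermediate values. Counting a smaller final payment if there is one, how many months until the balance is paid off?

Monthly rate r = 11.7%/12 = 0.975% = 0.00975.
Recurrence: B ← B·(1+r) − $1,140.00.
Month 1: interest $45.14; balance after payment $3,535.14.
Month 2: interest $34.47; balance after payment $2,429.61.
Month 3: interest $23.69; balance after payment $1,313.30.
Month 4: interest $12.80; balance after payment $186.10.
Month 5: interest $1.81; balance after payment $0.00.

5 months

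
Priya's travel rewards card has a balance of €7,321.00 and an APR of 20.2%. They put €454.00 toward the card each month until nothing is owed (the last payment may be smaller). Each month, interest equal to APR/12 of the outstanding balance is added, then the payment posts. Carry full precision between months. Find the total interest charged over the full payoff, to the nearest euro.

Monthly rate r = 20.2%/12 = 1.68333% = 0.0168333.
Payoff takes n = ⌈−ln(1 − rB₀/P)/ln(1+r)⌉ = ⌈18.971⌉ = 19 payments; the last is €441.14.
Total paid = 18·€454.00 + €441.14 = €8,613.14.
Total interest = total paid − principal = €8,613.14 − €7,321.00 = €1,292.14.

€1,292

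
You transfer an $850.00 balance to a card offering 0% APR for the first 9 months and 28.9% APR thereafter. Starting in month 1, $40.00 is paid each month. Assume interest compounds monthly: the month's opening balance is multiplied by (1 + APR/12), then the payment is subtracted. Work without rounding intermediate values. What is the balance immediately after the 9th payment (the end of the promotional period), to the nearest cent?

Promo months 1–9 at r₀ = 0%/12 = 0; months 10+ at r₁ = 28.9%/12 = 0.0240833.
After month 9 (no interest yet): B = $850.00 − 9·$40.00 = $490.00.

$490.00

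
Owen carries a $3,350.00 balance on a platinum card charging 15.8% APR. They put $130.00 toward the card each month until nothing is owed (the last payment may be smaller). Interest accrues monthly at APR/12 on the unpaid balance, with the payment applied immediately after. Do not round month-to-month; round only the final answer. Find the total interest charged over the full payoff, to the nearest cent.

Monthly rate r = 15.8%/12 = 1.31667% = 0.0131667.
Payoff takes n = ⌈−ln(1 − rB₀/P)/ln(1+r)⌉ = ⌈31.684⌉ = 32 payments; the last is $89.08.
Total paid = 31·$130.00 + $89.08 = $4,119.08.
Total interest = total paid − principal = $4,119.08 − $3,350.00 = $769.08.

$769.08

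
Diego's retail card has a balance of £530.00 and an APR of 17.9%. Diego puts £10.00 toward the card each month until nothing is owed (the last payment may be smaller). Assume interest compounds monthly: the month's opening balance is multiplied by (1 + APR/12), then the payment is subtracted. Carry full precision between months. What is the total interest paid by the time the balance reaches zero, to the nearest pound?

£526

Monthly rate r = 17.9%/12 = 1.49167% = 0.0149167.
Payoff takes n = ⌈−ln(1 − rB₀/P)/ln(1+r)⌉ = ⌈105.591⌉ = 106 payments; the last is £5.92.
Total paid = 105·£10.00 + £5.92 = £1,055.92.
Total interest = total paid − principal = £1,055.92 − £530.00 = £525.92.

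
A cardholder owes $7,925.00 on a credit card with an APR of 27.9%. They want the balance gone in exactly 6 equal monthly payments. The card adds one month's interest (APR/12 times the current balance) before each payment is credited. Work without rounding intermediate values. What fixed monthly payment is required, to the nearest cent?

Monthly rate r = 27.9%/12 = 2.325% = 0.02325.
Level-payment amortization: P = B₀·r / (1 − (1+r)^(−n)) = 7925.00·0.02325 / (1 − 1.02325^(−6)).
Denominator 1 − (1+r)^(−6) = 0.128816824.
P = 184.256 / 0.128816824 ≈ 1430.37.

$1,430.37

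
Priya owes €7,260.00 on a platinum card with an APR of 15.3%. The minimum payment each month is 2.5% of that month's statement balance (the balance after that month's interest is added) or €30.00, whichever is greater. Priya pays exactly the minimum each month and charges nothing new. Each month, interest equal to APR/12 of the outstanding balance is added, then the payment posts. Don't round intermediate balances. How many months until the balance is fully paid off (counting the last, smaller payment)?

Monthly rate r = 15.3%/12 = 1.275% = 0.01275.
While 2.5% of the post-interest balance exceeds €30.00, each month B ← (B·(1+r))·(1 − 0.025), i.e. B shrinks by the factor (1+r)·0.975 = 0.98743.
This holds for months 1–144. Entering month 145 the balance is €1,174.70; 2.5% of the post-interest balance is now below €30.00, so the flat €30.00 minimum applies from here.
From month 145 a fixed €30.00 at rate r clears €1,174.70 in 55 more payments. Total: 144 + 55 = 199 months.

199 months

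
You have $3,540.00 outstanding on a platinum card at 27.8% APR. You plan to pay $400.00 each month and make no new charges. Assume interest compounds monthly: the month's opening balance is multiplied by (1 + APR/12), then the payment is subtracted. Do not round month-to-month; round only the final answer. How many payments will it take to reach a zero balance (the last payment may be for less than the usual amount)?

Monthly rate r = 27.8%/12 = 2.31667% = 0.0231667.
Recurrence: B ← B·(1+r) − $400.00.
Month 1: interest $82.01; balance after payment $3,222.01.
Month 2: interest $74.64; balance after payment $2,896.65.
Closed form: n = −ln(1 − rB₀/P)/ln(1+r) = −ln(0.79497)/ln(1.02317) ≈ 10.018, so the balance reaches zero during payment 11.

11 months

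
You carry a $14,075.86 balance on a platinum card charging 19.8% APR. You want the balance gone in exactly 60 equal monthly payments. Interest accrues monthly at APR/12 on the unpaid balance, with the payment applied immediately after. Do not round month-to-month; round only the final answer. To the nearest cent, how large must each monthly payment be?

$371.36

Monthly rate r = 19.8%/12 = 1.65% = 0.0165.
Level-payment amortization: P = B₀·r / (1 − (1+r)^(−n)) = 14075.86·0.0165 / (1 − 1.0165^(−60)).
Denominator 1 − (1+r)^(−60) = 0.625409274.
P = 232.252 / 0.625409274 ≈ 371.36.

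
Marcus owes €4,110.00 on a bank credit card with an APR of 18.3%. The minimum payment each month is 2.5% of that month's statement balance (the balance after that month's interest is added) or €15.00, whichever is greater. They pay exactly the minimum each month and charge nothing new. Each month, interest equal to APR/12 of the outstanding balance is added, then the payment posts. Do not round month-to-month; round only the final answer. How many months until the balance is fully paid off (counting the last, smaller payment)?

252 months

Monthly rate r = 18.3%/12 = 1.525% = 0.01525.
While 2.5% of the post-interest balance exceeds €15.00, each month B ← (B·(1+r))·(1 − 0.025), i.e. B shrinks by the factor (1+r)·0.975 = 0.98987.
This holds for months 1–191. Entering month 192 the balance is €587.71; 2.5% of the post-interest balance is now below €15.00, so the flat €15.00 minimum applies from here.
From month 192 a fixed €15.00 at rate r clears €587.71 in 61 more payments. Total: 191 + 61 = 252 months.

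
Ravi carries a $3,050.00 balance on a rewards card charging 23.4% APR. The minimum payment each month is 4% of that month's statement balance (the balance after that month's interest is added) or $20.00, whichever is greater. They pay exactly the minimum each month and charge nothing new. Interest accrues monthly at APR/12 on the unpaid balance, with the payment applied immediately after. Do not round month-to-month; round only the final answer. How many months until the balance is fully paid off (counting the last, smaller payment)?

119 months

Monthly rate r = 23.4%/12 = 1.95% = 0.0195.
While 4% of the post-interest balance exceeds $20.00, each month B ← (B·(1+r))·(1 − 0.04), i.e. B shrinks by the factor (1+r)·0.96 = 0.97872.
This holds for months 1–85. Entering month 86 the balance is $490.08; 4% of the post-interest balance is now below $20.00, so the flat $20.00 minimum applies from here.
From month 86 a fixed $20.00 at rate r clears $490.08 in 34 more payments. Total: 85 + 34 = 119 months.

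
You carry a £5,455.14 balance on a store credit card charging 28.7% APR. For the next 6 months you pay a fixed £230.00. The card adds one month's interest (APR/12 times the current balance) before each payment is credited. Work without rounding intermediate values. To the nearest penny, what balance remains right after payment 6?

£4,821.09

Monthly rate r = 28.7%/12 = 2.39167% = 0.0239167.
Each month: B ← B·(1+r) − £230.00.
Month 1: interest £130.47; balance after payment £5,355.61.
Month 2: interest £128.09; balance after payment £5,253.70.
Month 3: interest £125.65; balance after payment £5,149.35.
Month 4: interest £123.16; balance after payment £5,042.50.
Month 5: interest £120.60; balance after payment £4,933.10.
Month 6: interest £117.98; balance after payment £4,821.09.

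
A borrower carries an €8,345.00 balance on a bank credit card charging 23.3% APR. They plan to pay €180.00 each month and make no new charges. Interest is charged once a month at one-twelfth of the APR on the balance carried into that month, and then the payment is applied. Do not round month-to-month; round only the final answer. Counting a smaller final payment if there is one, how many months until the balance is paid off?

120 payments

Monthly rate r = 23.3%/12 = 1.94167% = 0.0194167.
Recurrence: B ← B·(1+r) − €180.00.
Month 1: interest €162.03; balance after payment €8,327.03.
Month 2: interest €161.68; balance after payment €8,308.72.
Closed form: n = −ln(1 − rB₀/P)/ln(1+r) = −ln(0.099822)/ln(1.01942) ≈ 119.828, so the balance reaches zero during payment 120.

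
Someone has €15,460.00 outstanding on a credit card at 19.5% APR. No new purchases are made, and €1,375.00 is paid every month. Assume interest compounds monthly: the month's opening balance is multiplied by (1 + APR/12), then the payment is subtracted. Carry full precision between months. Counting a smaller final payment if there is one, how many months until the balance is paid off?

13 payments

Monthly rate r = 19.5%/12 = 1.625% = 0.01625.
Recurrence: B ← B·(1+r) − €1,375.00.
Month 1: interest €251.23; balance after payment €14,336.23.
Month 2: interest €232.96; balance after payment €13,194.19.
Closed form: n = −ln(1 − rB₀/P)/ln(1+r) = −ln(0.81729)/ln(1.01625) ≈ 12.517, so the balance reaches zero during payment 13.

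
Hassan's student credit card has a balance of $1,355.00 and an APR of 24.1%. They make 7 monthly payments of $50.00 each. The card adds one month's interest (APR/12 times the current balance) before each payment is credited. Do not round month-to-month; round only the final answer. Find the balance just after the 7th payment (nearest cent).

$1,185.55

Monthly rate r = 24.1%/12 = 2.00833% = 0.0200833.
Each month: B ← B·(1+r) − $50.00.
Month 1: interest $27.21; balance after payment $1,332.21.
Month 2: interest $26.76; balance after payment $1,308.97.
Month 3: interest $26.29; balance after payment $1,285.26.
Month 4: interest $25.81; balance after payment $1,261.07.
Month 5: interest $25.33; balance after payment $1,236.40.
Month 6: interest $24.83; balance after payment $1,211.23.
Month 7: interest $24.33; balance after payment $1,185.55.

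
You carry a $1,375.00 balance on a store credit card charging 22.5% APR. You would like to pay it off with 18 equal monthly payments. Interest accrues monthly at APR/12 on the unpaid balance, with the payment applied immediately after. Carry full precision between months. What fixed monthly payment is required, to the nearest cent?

Monthly rate r = 22.5%/12 = 1.875% = 0.01875.
Level-payment amortization: P = B₀·r / (1 − (1+r)^(−n)) = 1375.00·0.01875 / (1 − 1.01875^(−18)).
Denominator 1 − (1+r)^(−18) = 0.284214645.
P = 25.7812 / 0.284214645 ≈ 90.71.

$90.71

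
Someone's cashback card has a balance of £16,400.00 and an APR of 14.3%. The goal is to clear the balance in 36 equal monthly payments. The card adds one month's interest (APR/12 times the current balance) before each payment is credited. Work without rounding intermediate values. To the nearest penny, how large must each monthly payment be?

Monthly rate r = 14.3%/12 = 1.19167% = 0.0119167.
Level-payment amortization: P = B₀·r / (1 − (1+r)^(−n)) = 16400.00·0.0119167 / (1 − 1.01192^(−36)).
Denominator 1 − (1+r)^(−36) = 0.347186635.
P = 195.433 / 0.347186635 ≈ 562.91.

£562.91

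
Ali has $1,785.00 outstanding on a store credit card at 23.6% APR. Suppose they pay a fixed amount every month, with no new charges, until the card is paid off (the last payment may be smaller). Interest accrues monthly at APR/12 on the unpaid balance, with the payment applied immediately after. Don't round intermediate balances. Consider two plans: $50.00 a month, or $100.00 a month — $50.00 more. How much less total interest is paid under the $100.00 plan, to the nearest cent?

$888.71

Monthly rate r = 23.6%/12 = 1.96667% = 0.0196667.
At $50.00/mo: n = ⌈−ln(1 − rB₀/P)/ln(1+r)⌉ = 63 payments (last $9.06); total interest = total paid − $1,785.00 = $1,324.06.
At $100.00/mo: 23 payments (last $20.35); total interest $435.35.
Interest saved = $1,324.06 − $435.35 = $888.71.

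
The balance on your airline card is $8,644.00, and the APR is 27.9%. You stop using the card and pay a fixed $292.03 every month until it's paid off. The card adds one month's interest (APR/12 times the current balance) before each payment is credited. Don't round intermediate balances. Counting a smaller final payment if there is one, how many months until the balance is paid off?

51 payments

Monthly rate r = 27.9%/12 = 2.325% = 0.02325.
Recurrence: B ← B·(1+r) − $292.03.
Month 1: interest $200.97; balance after payment $8,552.94.
Month 2: interest $198.86; balance after payment $8,459.77.
Closed form: n = −ln(1 − rB₀/P)/ln(1+r) = −ln(0.31181)/ln(1.02325) ≈ 50.704, so the balance reaches zero during payment 51.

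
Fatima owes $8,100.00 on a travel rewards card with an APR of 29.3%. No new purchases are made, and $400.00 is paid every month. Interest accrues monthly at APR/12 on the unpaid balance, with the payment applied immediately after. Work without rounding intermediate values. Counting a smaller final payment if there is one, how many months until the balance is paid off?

29 payments

Monthly rate r = 29.3%/12 = 2.44167% = 0.0244167.
Recurrence: B ← B·(1+r) − $400.00.
Month 1: interest $197.78; balance after payment $7,897.77.
Month 2: interest $192.84; balance after payment $7,690.61.
Closed form: n = −ln(1 − rB₀/P)/ln(1+r) = −ln(0.50556)/ln(1.02442) ≈ 28.275, so the balance reaches zero during payment 29.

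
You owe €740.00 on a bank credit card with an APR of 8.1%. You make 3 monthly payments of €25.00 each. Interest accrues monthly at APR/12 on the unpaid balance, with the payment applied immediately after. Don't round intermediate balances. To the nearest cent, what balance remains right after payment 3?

€679.58

Monthly rate r = 8.1%/12 = 0.675% = 0.00675.
Each month: B ← B·(1+r) − €25.00.
Month 1: interest €5.00; balance after payment €720.00.
Month 2: interest €4.86; balance after payment €699.85.
Month 3: interest €4.72; balance after payment €679.58.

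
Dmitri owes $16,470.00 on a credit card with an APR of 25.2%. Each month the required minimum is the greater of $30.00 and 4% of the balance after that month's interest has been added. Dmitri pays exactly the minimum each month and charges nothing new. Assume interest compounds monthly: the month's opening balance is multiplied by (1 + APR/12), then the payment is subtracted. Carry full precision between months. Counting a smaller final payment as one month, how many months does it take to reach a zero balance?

190 months

Monthly rate r = 25.2%/12 = 2.1% = 0.021.
While 4% of the post-interest balance exceeds $30.00, each month B ← (B·(1+r))·(1 − 0.04), i.e. B shrinks by the factor (1+r)·0.96 = 0.98016.
This holds for months 1–156. Entering month 157 the balance is $722.81; 4% of the post-interest balance is now below $30.00, so the flat $30.00 minimum applies from here.
From month 157 a fixed $30.00 at rate r clears $722.81 in 34 more payments. Total: 156 + 34 = 190 months.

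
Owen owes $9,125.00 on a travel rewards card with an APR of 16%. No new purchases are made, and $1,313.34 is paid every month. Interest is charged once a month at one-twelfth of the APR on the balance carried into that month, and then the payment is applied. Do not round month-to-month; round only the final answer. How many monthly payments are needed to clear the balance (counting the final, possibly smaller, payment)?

8 months

Monthly rate r = 16%/12 = 1.33333% = 0.0133333.
Recurrence: B ← B·(1+r) − $1,313.34.
Month 1: interest $121.67; balance after payment $7,933.33.
Month 2: interest $105.78; balance after payment $6,725.76.
Closed form: n = −ln(1 − rB₀/P)/ln(1+r) = −ln(0.90736)/ln(1.01333) ≈ 7.340, so the balance reaches zero during payment 8.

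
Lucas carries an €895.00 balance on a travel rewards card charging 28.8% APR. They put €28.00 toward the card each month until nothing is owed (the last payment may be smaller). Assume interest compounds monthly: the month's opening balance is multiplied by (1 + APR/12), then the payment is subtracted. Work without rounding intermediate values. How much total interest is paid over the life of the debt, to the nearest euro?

Monthly rate r = 28.8%/12 = 2.4% = 0.024.
Payoff takes n = ⌈−ln(1 − rB₀/P)/ln(1+r)⌉ = ⌈61.448⌉ = 62 payments; the last is €12.62.
Total paid = 61·€28.00 + €12.62 = €1,720.62.
Total interest = total paid − principal = €1,720.62 − €895.00 = €825.62.

€826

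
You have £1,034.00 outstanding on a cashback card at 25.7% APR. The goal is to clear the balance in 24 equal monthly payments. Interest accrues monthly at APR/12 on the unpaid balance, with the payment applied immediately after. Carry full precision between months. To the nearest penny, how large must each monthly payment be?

Monthly rate r = 25.7%/12 = 2.14167% = 0.0214167.
Level-payment amortization: P = B₀·r / (1 − (1+r)^(−n)) = 1034.00·0.0214167 / (1 − 1.02142^(−24)).
Denominator 1 − (1+r)^(−24) = 0.39864706.
P = 22.1448 / 0.39864706 ≈ 55.55.

£55.55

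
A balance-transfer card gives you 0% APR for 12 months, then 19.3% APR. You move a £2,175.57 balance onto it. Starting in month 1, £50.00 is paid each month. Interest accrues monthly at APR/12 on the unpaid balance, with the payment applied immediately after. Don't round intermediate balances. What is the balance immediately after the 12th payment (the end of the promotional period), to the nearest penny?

£1,575.57

Promo months 1–12 at r₀ = 0%/12 = 0; months 13+ at r₁ = 19.3%/12 = 0.0160833.
After month 12 (no interest yet): B = £2,175.57 − 12·£50.00 = £1,575.57.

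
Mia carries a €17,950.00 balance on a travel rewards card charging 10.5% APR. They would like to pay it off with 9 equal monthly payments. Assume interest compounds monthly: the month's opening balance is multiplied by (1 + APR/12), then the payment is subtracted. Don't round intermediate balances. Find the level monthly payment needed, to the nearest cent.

€2,082.71

Monthly rate r = 10.5%/12 = 0.875% = 0.00875.
Level-payment amortization: P = B₀·r / (1 − (1+r)^(−n)) = 17950.00·0.00875 / (1 − 1.00875^(−9)).
Denominator 1 − (1+r)^(−9) = 0.0754123877.
P = 157.063 / 0.0754123877 ≈ 2082.71.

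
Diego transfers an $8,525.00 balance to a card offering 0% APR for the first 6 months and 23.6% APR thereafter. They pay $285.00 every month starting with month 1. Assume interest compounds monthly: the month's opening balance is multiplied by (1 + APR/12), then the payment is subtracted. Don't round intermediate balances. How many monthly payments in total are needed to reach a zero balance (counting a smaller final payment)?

39 payments

Promo months 1–6 at r₀ = 0%/12 = 0; months 7+ at r₁ = 23.6%/12 = 0.0196667.
After month 6 (no interest yet): B = $8,525.00 − 6·$285.00 = $6,815.00.
Then at r₁ with $285.00/mo: n₂ = −ln(1 − r₁·B/P)/ln(1+r₁) ≈ 32.62 → 33 more payments.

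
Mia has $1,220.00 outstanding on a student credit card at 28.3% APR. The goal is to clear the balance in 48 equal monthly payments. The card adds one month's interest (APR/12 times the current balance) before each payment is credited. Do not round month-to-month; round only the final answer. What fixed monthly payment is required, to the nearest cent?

$42.73

Monthly rate r = 28.3%/12 = 2.35833% = 0.0235833.
Level-payment amortization: P = B₀·r / (1 − (1+r)^(−n)) = 1220.00·0.0235833 / (1 − 1.02358^(−48)).
Denominator 1 − (1+r)^(−48) = 0.673347398.
P = 28.7717 / 0.673347398 ≈ 42.73.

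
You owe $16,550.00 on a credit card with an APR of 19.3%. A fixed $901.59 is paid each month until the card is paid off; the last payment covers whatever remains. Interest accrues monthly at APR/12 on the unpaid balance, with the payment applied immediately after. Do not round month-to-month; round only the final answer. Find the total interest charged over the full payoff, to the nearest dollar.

Monthly rate r = 19.3%/12 = 1.60833% = 0.0160833.
Payoff takes n = ⌈−ln(1 − rB₀/P)/ln(1+r)⌉ = ⌈21.929⌉ = 22 payments; the last is $838.21.
Total paid = 21·$901.59 + $838.21 = $19,771.60.
Total interest = total paid − principal = $19,771.60 − $16,550.00 = $3,221.60.

$3,222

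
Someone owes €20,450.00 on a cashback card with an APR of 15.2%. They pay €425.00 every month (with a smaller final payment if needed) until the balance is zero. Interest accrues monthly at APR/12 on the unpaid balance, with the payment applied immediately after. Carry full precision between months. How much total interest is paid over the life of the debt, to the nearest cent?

€11,299.57

Monthly rate r = 15.2%/12 = 1.26667% = 0.0126667.
Payoff takes n = ⌈−ln(1 − rB₀/P)/ln(1+r)⌉ = ⌈74.704⌉ = 75 payments; the last is €299.57.
Total paid = 74·€425.00 + €299.57 = €31,749.57.
Total interest = total paid − principal = €31,749.57 − €20,450.00 = €11,299.57.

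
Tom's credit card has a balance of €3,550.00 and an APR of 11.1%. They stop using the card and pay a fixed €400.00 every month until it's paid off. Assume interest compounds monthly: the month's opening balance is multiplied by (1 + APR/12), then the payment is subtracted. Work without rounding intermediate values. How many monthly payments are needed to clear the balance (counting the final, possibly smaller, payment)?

Monthly rate r = 11.1%/12 = 0.925% = 0.00925.
Recurrence: B ← B·(1+r) − €400.00.
Month 1: interest €32.84; balance after payment €3,182.84.
Month 2: interest €29.44; balance after payment €2,812.28.
Closed form: n = −ln(1 − rB₀/P)/ln(1+r) = −ln(0.91791)/ln(1.00925) ≈ 9.303, so the balance reaches zero during payment 10.

10 months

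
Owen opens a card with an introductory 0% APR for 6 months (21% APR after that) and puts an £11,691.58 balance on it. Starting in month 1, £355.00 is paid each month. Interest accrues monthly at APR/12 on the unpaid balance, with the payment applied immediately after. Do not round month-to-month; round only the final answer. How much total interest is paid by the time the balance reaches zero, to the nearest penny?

£3,482.35

Promo months 1–6 at r₀ = 0%/12 = 0; months 7+ at r₁ = 21%/12 = 0.0175.
After month 6 (no interest yet): B = £11,691.58 − 6·£355.00 = £9,561.58.
Then at r₁ with £355.00/mo: n₂ = −ln(1 − r₁·B/P)/ln(1+r₁) ≈ 36.74 → 37 more payments.
Total paid = 42·£355.00 + £263.93 = £15,173.93; interest = £15,173.93 − £11,691.58 = £3,482.35.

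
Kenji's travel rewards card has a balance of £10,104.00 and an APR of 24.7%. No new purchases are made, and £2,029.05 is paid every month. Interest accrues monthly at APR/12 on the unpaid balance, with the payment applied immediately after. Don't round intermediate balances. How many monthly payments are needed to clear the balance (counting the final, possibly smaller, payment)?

Monthly rate r = 24.7%/12 = 2.05833% = 0.0205833.
Recurrence: B ← B·(1+r) − £2,029.05.
Month 1: interest £207.97; balance after payment £8,282.92.
Month 2: interest £170.49; balance after payment £6,424.36.
Month 3: interest £132.23; balance after payment £4,527.55.
Month 4: interest £93.19; balance after payment £2,591.69.
Month 5: interest £53.35; balance after payment £615.99.
Month 6: interest £12.68; balance after payment £0.00.

6 payments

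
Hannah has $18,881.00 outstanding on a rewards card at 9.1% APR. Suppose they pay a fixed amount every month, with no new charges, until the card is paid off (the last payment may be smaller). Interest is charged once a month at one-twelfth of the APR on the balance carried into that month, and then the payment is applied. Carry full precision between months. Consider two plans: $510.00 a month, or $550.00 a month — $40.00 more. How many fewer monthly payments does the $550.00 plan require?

4 fewer payments

Monthly rate r = 9.1%/12 = 0.758333% = 0.00758333.
At $510.00/mo: n = ⌈−ln(1 − rB₀/P)/ln(1+r)⌉ = 44 payments (last $316.98); total interest = total paid − $18,881.00 = $3,365.98.
At $550.00/mo: 40 payments (last $503.62); total interest $3,072.62.
Payments saved = 44 − 40 = 4.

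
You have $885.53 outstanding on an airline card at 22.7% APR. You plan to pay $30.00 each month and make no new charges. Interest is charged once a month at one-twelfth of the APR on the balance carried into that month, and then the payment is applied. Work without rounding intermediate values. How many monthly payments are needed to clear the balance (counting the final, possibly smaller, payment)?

44 payments

Monthly rate r = 22.7%/12 = 1.89167% = 0.0189167.
Recurrence: B ← B·(1+r) − $30.00.
Month 1: interest $16.75; balance after payment $872.28.
Month 2: interest $16.50; balance after payment $858.78.
Closed form: n = −ln(1 − rB₀/P)/ln(1+r) = −ln(0.44162)/ln(1.01892) ≈ 43.612, so the balance reaches zero during payment 44.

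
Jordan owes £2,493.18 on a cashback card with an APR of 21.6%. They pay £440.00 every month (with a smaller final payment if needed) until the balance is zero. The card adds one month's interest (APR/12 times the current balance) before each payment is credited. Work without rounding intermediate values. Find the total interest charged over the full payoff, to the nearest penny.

Monthly rate r = 21.6%/12 = 1.8% = 0.018.
Payoff takes n = ⌈−ln(1 − rB₀/P)/ln(1+r)⌉ = ⌈6.030⌉ = 7 payments; the last is £13.40.
Total paid = 6·£440.00 + £13.40 = £2,653.40.
Total interest = total paid − principal = £2,653.40 − £2,493.18 = £160.22.

£160.22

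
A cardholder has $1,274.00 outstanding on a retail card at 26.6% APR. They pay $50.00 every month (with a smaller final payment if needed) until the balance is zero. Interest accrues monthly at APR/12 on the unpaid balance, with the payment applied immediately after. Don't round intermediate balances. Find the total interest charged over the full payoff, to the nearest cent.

Monthly rate r = 26.6%/12 = 2.21667% = 0.0221667.
Payoff takes n = ⌈−ln(1 − rB₀/P)/ln(1+r)⌉ = ⌈37.947⌉ = 38 payments; the last is $47.36.
Total paid = 37·$50.00 + $47.36 = $1,897.36.
Total interest = total paid − principal = $1,897.36 − $1,274.00 = $623.36.

$623.36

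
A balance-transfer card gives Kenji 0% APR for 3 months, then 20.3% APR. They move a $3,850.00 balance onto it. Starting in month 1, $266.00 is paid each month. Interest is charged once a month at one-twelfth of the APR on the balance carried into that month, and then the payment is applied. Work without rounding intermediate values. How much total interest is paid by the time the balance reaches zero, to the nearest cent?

Promo months 1–3 at r₀ = 0%/12 = 0; months 4+ at r₁ = 20.3%/12 = 0.0169167.
After month 3 (no interest yet): B = $3,850.00 − 3·$266.00 = $3,052.00.
Then at r₁ with $266.00/mo: n₂ = −ln(1 − r₁·B/P)/ln(1+r₁) ≈ 12.86 → 13 more payments.
Total paid = 15·$266.00 + $230.01 = $4,220.01; interest = $4,220.01 − $3,850.00 = $370.01.

$370.01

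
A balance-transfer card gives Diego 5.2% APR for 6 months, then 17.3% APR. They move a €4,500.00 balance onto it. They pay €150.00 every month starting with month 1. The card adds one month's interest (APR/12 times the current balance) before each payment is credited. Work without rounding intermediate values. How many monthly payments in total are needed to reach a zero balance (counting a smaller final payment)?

37 months

Promo months 1–6 at r₀ = 5.2%/12 = 0.00433333; months 7+ at r₁ = 17.3%/12 = 0.0144167.
After month 6: iterate B ← B·(1+r₀) − €150.00 for 6 months → €3,708.47.
Then at r₁ with €150.00/mo: n₂ = −ln(1 − r₁·B/P)/ln(1+r₁) ≈ 30.79 → 31 more payments.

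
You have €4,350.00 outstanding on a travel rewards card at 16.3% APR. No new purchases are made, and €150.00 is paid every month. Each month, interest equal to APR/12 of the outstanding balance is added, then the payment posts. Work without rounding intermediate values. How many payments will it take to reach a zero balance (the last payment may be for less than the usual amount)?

38 months

Monthly rate r = 16.3%/12 = 1.35833% = 0.0135833.
Recurrence: B ← B·(1+r) − €150.00.
Month 1: interest €59.09; balance after payment €4,259.09.
Month 2: interest €57.85; balance after payment €4,166.94.
Closed form: n = −ln(1 − rB₀/P)/ln(1+r) = −ln(0.60608)/ln(1.01358) ≈ 37.114, so the balance reaches zero during payment 38.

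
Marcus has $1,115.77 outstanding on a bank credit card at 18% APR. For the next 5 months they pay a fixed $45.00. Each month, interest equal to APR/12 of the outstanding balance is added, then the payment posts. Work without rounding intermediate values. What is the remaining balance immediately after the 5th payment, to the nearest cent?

$970.15

Monthly rate r = 18%/12 = 1.5% = 0.015.
Each month: B ← B·(1+r) − $45.00.
Month 1: interest $16.74; balance after payment $1,087.51.
Month 2: interest $16.31; balance after payment $1,058.82.
Month 3: interest $15.88; balance after payment $1,029.70.
Month 4: interest $15.45; balance after payment $1,000.15.
Month 5: interest $15.00; balance after payment $970.15.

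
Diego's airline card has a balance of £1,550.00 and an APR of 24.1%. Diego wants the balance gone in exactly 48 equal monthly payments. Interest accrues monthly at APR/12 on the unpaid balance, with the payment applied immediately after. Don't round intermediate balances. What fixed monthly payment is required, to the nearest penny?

Monthly rate r = 24.1%/12 = 2.00833% = 0.0200833.
Level-payment amortization: P = B₀·r / (1 − (1+r)^(−n)) = 1550.00·0.0200833 / (1 − 1.02008^(−48)).
Denominator 1 − (1+r)^(−48) = 0.614975195.
P = 31.1292 / 0.614975195 ≈ 50.62.

£50.62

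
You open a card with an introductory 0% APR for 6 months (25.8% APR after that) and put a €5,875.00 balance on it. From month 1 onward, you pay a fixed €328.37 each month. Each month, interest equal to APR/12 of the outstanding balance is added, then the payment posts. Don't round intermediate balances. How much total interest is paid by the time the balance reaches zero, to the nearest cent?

€653.47

Promo months 1–6 at r₀ = 0%/12 = 0; months 7+ at r₁ = 25.8%/12 = 0.0215.
After month 6 (no interest yet): B = €5,875.00 − 6·€328.37 = €3,904.78.
Then at r₁ with €328.37/mo: n₂ = −ln(1 − r₁·B/P)/ln(1+r₁) ≈ 13.88 → 14 more payments.
Total paid = 19·€328.37 + €289.44 = €6,528.47; interest = €6,528.47 − €5,875.00 = €653.47.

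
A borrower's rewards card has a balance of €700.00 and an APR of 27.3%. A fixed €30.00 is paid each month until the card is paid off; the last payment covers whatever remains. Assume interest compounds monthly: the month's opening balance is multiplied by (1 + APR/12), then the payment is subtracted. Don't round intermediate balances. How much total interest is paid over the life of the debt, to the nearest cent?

€309.36

Monthly rate r = 27.3%/12 = 2.275% = 0.02275.
Payoff takes n = ⌈−ln(1 − rB₀/P)/ln(1+r)⌉ = ⌈33.643⌉ = 34 payments; the last is €19.36.
Total paid = 33·€30.00 + €19.36 = €1,009.36.
Total interest = total paid − principal = €1,009.36 − €700.00 = €309.36.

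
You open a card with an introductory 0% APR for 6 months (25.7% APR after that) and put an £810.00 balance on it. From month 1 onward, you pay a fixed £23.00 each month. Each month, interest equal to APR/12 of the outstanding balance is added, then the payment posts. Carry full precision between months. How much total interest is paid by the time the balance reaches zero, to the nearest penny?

£394.78

Promo months 1–6 at r₀ = 0%/12 = 0; months 7+ at r₁ = 25.7%/12 = 0.0214167.
After month 6 (no interest yet): B = £810.00 − 6·£23.00 = £672.00.
Then at r₁ with £23.00/mo: n₂ = −ln(1 − r₁·B/P)/ln(1+r₁) ≈ 46.38 → 47 more payments.
Total paid = 52·£23.00 + £8.78 = £1,204.78; interest = £1,204.78 − £810.00 = £394.78.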